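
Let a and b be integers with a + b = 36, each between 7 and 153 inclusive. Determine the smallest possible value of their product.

For a fixed sum, ab is smallest when a and b are as far apart as possible.
At the endpoint a = 7, b = 36 − 7 = 29, so ab = 7 × 29 = 203.

203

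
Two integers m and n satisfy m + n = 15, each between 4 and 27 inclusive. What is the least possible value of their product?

44

For a fixed sum, mn is smallest when m and n are as far apart as possible.
The extreme feasible split is m = 4, n = 11, giving mn = 44.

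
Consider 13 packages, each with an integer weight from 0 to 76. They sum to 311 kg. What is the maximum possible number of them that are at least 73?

If k of the values are ≥ 73, the total is ≥ 73k + 0(13 − k).
Setting 73k + 0(13 − k) ≤ 311 gives 73k ≤ 311, so k ≤ 4.
k = 4 is achieved by 4 values at 73 and 9 at 0, total 292; add 19 to one value (staying below 73) to reach 311.

4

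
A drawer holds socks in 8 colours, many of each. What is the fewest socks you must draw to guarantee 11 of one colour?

81

You could draw 10 of every colour without reaching 11 of any — 80 in all.
One more forces 11 of some colour, so 80 + 1 = 81.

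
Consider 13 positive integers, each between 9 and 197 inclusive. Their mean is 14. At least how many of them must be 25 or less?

10

The total is 13 × 14 = 182.
Each value above 25 is at least 26, contributing at least 26 − 9 = 17 above the floor 9.
The sum exceeds the floor total 117 by 65, so at most ⌊65/17⌋ = 3 exceed 25, and at least 10 are ≤ 25.
Exactly 10 works: 10 values at 9 and 3 at 26 total 168; raise one of the low values by 14 (still ≤ 25) to hit 182.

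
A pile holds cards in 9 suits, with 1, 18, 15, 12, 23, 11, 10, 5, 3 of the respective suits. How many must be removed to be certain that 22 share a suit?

97

In the worst case you take as many as possible of each suit without reaching 22: 1 + 18 + 15 + 12 + 21 + 11 + 10 + 5 + 3 = 96.
The next one must give 22 of some suit, so 96 + 1 = 97.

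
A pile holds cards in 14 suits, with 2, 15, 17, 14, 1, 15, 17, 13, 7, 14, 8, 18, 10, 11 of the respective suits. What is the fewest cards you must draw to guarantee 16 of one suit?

In the worst case you take as many as possible of each suit without reaching 16: 2 + 15 + 15 + 14 + 1 + 15 + 15 + 13 + 7 + 14 + 8 + 15 + 10 + 11 = 155.
The next one must give 16 of some suit, so 155 + 1 = 156.

156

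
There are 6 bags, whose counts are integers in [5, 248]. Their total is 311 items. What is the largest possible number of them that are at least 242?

1

With k values at 242 or above and the rest at least 5, the sum is at least 30 + 237k.
Since the sum is 311, we need 237k ≤ 281, i.e. k ≤ 1.
k = 1 is achieved by 1 value at 242 and 5 at 5, total 267; add 44 to one value (staying below 242) to reach 311.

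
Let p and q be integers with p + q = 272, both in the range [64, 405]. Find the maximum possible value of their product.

18496

pq = p(272 − p) is maximized when p is as near 272/2 as the bounds allow.
Taking p = 136 and q = 136 (both in [64, 405]) gives pq = 18496.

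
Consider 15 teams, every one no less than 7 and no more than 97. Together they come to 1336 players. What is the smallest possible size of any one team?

Minimizing one value means maximizing the remaining 14.
The other 14 can take up 14 × 97 = 1358 ≥ 1336 − 7, so one team can sit at its floor of 7.
Achievable: one at 7 and the other 14 totalling 1329, which fits since 14 × 7 ≤ 1329 ≤ 14 × 97.

7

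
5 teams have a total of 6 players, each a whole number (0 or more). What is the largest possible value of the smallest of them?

1

If every one of the 5 were at least 2, the total would be at least 5 × 2 = 10 > 6.
Achievable: 4 of them at 1 and 1 at 2 total 6.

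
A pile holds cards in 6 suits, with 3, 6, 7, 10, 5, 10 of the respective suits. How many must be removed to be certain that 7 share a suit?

33

In the worst case you take as many as possible of each suit without reaching 7: 3 + 6 + 6 + 6 + 5 + 6 = 32.
The next one must give 7 of some suit, so 32 + 1 = 33.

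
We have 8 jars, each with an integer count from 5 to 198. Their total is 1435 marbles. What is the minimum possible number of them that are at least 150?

Suppose at most 8 − j of them reach 150; then j values are ≤ 149 and the rest ≤ 198.
The total is then ≤ 149·j + 198·(8 − j) = 1584 − 49j. For this to be ≥ 1435 we need j ≤ 3, so at least 8 − 3 = 5 must reach 150.
Exactly 5 works: 5 values at 198 and 3 at 149 total 1437; lower one of the high values by 2 (still ≥ 150) to hit 1435.

5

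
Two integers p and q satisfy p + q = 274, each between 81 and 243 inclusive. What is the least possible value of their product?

15633

pq = p(274 − p) is concave in p, so over [81, 193] it is minimized at an endpoint.
At the endpoint p = 81, q = 274 − 81 = 193, so pq = 81 × 193 = 15633.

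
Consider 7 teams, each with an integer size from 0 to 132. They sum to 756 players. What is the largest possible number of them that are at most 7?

Each value at 7 or below falls at least 132 − 7 = 125 short of the ceiling 132.
The ceiling total is 7 × 132 = 924, and we need 756, so at most ⌊(924 − 756)/125⌋ = 1 can be that low.
k = 1 is achieved by 1 value at 7 and 6 at 132, total 799; lower one of the 132's by 43 (still > 7) to reach 756.

1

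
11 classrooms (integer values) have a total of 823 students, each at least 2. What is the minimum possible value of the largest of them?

75

Some value must be at least ⌈823/11⌉ = 75, since 11 × 74 = 814 < 823.
Equality holds with 9 values of 75 and 2 values of 74.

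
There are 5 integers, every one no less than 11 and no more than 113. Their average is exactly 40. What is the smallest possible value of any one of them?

To make one integer as small as possible, make the other 4 as large as possible.
The total is 5 × 40 = 200.
The other 4 can take up 4 × 113 = 452 ≥ 200 − 11, so one integer can sit at its floor of 11.
Achievable: one at 11 and the other 4 totalling 189, which fits since 4 × 11 ≤ 189 ≤ 4 × 113.

11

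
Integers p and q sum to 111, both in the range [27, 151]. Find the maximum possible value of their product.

For a fixed sum, the product pq is largest when p and q are as close as possible.
Taking p = 55 and q = 56 (both in [27, 151]) gives pq = 3080.

3080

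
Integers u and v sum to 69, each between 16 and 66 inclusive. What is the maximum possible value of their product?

1190

With u + v fixed, uv peaks when the two are closest together.
Taking u = 34 and v = 35 (both in [16, 66]) gives uv = 1190.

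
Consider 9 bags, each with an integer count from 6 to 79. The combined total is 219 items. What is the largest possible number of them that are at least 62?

If k of the values are ≥ 62, the total is ≥ 62k + 6(9 − k).
Setting 62k + 6(9 − k) ≤ 219 gives 56k ≤ 165, so k ≤ 2.
k = 2 is achieved by 2 values at 62 and 7 at 6, total 166; add 53 to one value (staying below 62) to reach 219.

2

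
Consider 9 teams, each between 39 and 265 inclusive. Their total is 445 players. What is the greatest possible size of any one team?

To make one team as large as possible, make the other 8 as small as possible.
The other 8 contribute at least 8 × 39 = 312, leaving at most 445 − 312 = 133.
Since 133 ≤ 265, this is achievable: one at 133 and 8 at 39.

133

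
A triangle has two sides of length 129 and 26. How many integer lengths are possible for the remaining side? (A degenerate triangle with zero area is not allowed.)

51

The triangle inequality gives |129 − 26| < c < 129 + 26, i.e. 103 < c < 155.
So c can be any integer from 104 to 154: 51 values.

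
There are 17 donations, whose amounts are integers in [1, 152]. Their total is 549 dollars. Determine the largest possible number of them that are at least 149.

3

Suppose k of them are at least 149. Those contribute at least 149 each and the other 17 − k at least 1 each.
So the total is at least 149k + 1(17 − k) = 17 + 148k. This must be ≤ 549, giving k ≤ 3.
k = 3 is achieved by 3 values at 149 and 14 at 1, total 461; add 88 to one value (staying below 149) to reach 549.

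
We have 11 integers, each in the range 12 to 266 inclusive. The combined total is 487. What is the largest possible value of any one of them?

266

Maximizing one value means minimizing the remaining 10.
The other 10 contribute at least 10 × 12 = 120, leaving at most 487 − 120 = 367.
But each integer is capped at 266, so the maximum is 266.
Achievable: one at 266 and the other 10 totalling 221, which fits since 10 × 12 ≤ 221 ≤ 10 × 266.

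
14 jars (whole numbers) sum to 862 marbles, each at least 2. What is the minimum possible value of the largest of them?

62

The average is 862/14 > 61, so not all 14 can be 61 or less; the largest is ≥ 62.
Taking 6 copies of 61 and 8 copies of 62 gives exactly 862, so 62 is attained.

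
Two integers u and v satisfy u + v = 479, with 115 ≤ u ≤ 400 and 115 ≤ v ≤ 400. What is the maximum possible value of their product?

57360

With u + v fixed, uv peaks when the two are closest together.
Taking u = 239 and v = 240 (both in [115, 400]) gives uv = 57360.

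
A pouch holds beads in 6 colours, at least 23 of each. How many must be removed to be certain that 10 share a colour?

55

You could draw 9 of every colour without reaching 10 of any — 54 in all.
One more forces 10 of some colour, so 54 + 1 = 55.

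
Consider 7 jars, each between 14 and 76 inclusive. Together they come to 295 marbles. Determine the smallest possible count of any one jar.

14

To make one jar as small as possible, make the other 6 as large as possible.
The other 6 can take up 6 × 76 = 456 ≥ 295 − 14, so one jar can sit at its floor of 14.
Achievable: one at 14 and the other 6 totalling 281, which fits since 6 × 14 ≤ 281 ≤ 6 × 76.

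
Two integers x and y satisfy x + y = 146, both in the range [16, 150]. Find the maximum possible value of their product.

5329

With x + y fixed, xy peaks when the two are closest together.
Taking x = 73 and y = 73 (both in [16, 150]) gives xy = 5329.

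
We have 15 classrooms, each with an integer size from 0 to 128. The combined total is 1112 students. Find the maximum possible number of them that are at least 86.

If k of the values are ≥ 86, the total is ≥ 86k + 0(15 − k).
Setting 86k + 0(15 − k) ≤ 1112 gives 86k ≤ 1112, so k ≤ 12.
k = 12 is achieved by 12 values at 86 and 3 at 0, total 1032; add 80 to one value (staying below 86) to reach 1112.

12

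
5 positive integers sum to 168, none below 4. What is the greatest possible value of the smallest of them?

The average is 168/5 < 34, so some value is ≤ 33.
Taking 2 copies of 33 and 3 copies of 34 gives exactly 168, so 33 is attained.

33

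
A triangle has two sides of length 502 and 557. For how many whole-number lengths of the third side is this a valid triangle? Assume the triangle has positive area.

The triangle inequality gives |502 − 557| < c < 502 + 557, i.e. 55 < c < 1059.
So c can be any integer from 56 to 1058: 1003 values.

1003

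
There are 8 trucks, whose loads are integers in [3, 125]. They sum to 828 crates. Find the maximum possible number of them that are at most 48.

Suppose k of them are at most 48. Those contribute at most 48 each and the rest at most 125 each.
So the total is at most 48k + 125(8 − k) = 1000 − 77k. This must still be ≥ 828, so k ≤ 2.
k = 2 is achieved by 2 values at 48 and 6 at 125, total 846; lower one of the 125's by 18 (still > 48) to reach 828.

2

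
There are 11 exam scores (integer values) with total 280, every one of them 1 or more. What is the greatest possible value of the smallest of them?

25

The average is 280/11 < 26, so some value is ≤ 25.
Taking 6 copies of 25 and 5 copies of 26 gives exactly 280, so 25 is attained.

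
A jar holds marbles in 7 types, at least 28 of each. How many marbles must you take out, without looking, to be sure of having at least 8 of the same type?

50

In the worst case you draw 7 of each of the 7 types: 7 × 7 = 49.
One more forces 8 of some type, so 49 + 1 = 50.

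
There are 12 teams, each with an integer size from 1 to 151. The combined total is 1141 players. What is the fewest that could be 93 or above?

Suppose at most 12 − j of them reach 93; then j values are ≤ 92 and the rest ≤ 151.
The total is then ≤ 92·j + 151·(12 − j) = 1812 − 59j. For this to be ≥ 1141 we need j ≤ 11, so at least 12 − 11 = 1 must reach 93.
Exactly 1 works: 1 value at 151 and 11 at 92 total 1163; lower one of the high values by 22 (still ≥ 93) to hit 1141.

1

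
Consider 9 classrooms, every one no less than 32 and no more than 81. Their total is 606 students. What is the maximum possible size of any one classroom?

81

Maximizing one value means minimizing the remaining 8.
The other 8 contribute at least 8 × 32 = 256, leaving at most 606 − 256 = 350.
But each classroom is capped at 81, so the maximum is 81.
Achievable: one at 81 and the other 8 totalling 525, which fits since 8 × 32 ≤ 525 ≤ 8 × 81.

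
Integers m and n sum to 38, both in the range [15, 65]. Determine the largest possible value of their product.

361

mn = m(38 − m) is maximized when m is as near 38/2 as the bounds allow.
Taking m = 19 and n = 19 (both in [15, 65]) gives mn = 361.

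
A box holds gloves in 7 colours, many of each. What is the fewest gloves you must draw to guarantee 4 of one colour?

You could draw 3 of every colour without reaching 4 of any — 21 in all.
One more forces 4 of some colour, so 21 + 1 = 22.

22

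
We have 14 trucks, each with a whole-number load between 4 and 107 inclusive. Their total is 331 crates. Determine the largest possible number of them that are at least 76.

3

With k values at 76 or above and the rest at least 4, the sum is at least 56 + 72k.
Since the sum is 331, we need 72k ≤ 275, i.e. k ≤ 3.
k = 3 is achieved by 3 values at 76 and 11 at 4, total 272; add 59 to one value (staying below 76) to reach 331.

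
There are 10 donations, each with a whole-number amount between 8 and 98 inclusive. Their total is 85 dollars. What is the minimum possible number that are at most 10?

Let j be the number exceeding 10. Then the total is ≥ 11·j + 8·(10 − j) = 80 + 3j.
So 3j ≤ 5 and j ≤ 1; hence at least 10 − 1 = 9 are ≤ 10.
Exactly 9 works: 9 values at 8 and 1 at 11 total 83; raise one of the low values by 2 (still ≤ 10) to hit 85.

9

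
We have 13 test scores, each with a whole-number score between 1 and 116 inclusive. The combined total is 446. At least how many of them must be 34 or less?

1

Each value above 34 is at least 35, contributing at least 35 − 1 = 34 above the floor 1.
The sum exceeds the floor total 13 by 433, so at most ⌊433/34⌋ = 12 exceed 34, and at least 1 are ≤ 34.
Exactly 1 works: 1 value at 1 and 12 at 35 total 421; raise one of the low values by 25 (still ≤ 34) to hit 446.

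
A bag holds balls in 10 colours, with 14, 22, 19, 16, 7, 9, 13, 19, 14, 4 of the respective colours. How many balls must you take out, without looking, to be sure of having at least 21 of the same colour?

In the worst case you take as many as possible of each colour without reaching 21: 14 + 20 + 19 + 16 + 7 + 9 + 13 + 19 + 14 + 4 = 135.
The next one must give 21 of some colour, so 135 + 1 = 136.

136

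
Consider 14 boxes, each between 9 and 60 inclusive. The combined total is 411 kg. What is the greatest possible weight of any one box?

60

Maximizing one value means minimizing the remaining 13.
The other 13 contribute at least 13 × 9 = 117, leaving at most 411 − 117 = 294.
But each box is capped at 60, so the maximum is 60.
Achievable: one at 60 and the other 13 totalling 351, which fits since 13 × 9 ≤ 351 ≤ 13 × 60.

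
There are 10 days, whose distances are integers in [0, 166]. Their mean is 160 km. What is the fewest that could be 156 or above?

5

The total is 10 × 160 = 1600.
Each value short of 156 is at most 155, costing at least 166 − 155 = 11 against the maximum total of 1660.
We can afford to lose at most 1660 − 1600 = 60, so at most ⌊60/11⌋ = 5 fall short, and at least 5 are ≥ 156.
Exactly 5 works: 5 values at 166 and 5 at 155 total 1605; lower one of the high values by 5 (still ≥ 156) to hit 1600.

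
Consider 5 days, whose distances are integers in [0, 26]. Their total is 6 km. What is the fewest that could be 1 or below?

Each value above 1 is at least 2, contributing at least 2 − 0 = 2 above the floor 0.
The sum exceeds the floor total 0 by 6, so at most ⌊6/2⌋ = 3 exceed 1, and at least 2 are ≤ 1.
Exactly 2 works: 2 values at 0 and 3 at 2 total 6.

2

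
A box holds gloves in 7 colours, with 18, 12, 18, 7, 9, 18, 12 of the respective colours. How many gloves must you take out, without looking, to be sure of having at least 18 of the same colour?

In the worst case you take as many as possible of each colour without reaching 18: 17 + 12 + 17 + 7 + 9 + 17 + 12 = 91.
The next one must give 18 of some colour, so 91 + 1 = 92.

92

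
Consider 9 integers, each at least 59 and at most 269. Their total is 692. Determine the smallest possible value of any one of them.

59

To make one integer as small as possible, make the other 8 as large as possible.
The other 8 can take up 8 × 269 = 2152 ≥ 692 − 59, so one integer can sit at its floor of 59.
Achievable: one at 59 and the other 8 totalling 633, which fits since 8 × 59 ≤ 633 ≤ 8 × 269.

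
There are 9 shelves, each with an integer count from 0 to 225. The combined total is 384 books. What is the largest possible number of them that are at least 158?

If k of the values are ≥ 158, the total is ≥ 158k + 0(9 − k).
Setting 158k + 0(9 − k) ≤ 384 gives 158k ≤ 384, so k ≤ 2.
k = 2 is achieved by 2 values at 158 and 7 at 0, total 316; add 68 to one value (staying below 158) to reach 384.

2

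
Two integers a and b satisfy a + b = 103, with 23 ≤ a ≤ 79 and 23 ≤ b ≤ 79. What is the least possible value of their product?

Since a + b is fixed, pushing one of them to its bound minimizes the product.
At the endpoint a = 24, b = 103 − 24 = 79, so ab = 24 × 79 = 1896.

1896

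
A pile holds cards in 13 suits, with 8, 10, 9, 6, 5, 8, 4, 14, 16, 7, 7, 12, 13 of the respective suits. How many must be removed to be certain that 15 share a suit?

118

In the worst case you take as many as possible of each suit without reaching 15: 8 + 10 + 9 + 6 + 5 + 8 + 4 + 14 + 14 + 7 + 7 + 12 + 13 = 117.
The next one must give 15 of some suit, so 117 + 1 = 118.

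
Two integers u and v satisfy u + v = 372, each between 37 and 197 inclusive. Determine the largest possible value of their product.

34596

uv = u(372 − u) is maximized when u is as near 372/2 as the bounds allow.
Taking u = 186 and v = 186 (both in [37, 197]) gives uv = 34596.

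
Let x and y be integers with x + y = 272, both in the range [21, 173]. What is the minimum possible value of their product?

17127

Since x + y is fixed, pushing one of them to its bound minimizes the product.
The extreme feasible split is x = 99, y = 173, giving xy = 17127.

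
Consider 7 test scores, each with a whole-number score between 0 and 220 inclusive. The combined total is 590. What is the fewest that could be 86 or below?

1

Let j be the number exceeding 86. Then the total is ≥ 87·j + 0·(7 − j) = 0 + 87j.
So 87j ≤ 590 and j ≤ 6; hence at least 7 − 6 = 1 are ≤ 86.
Exactly 1 works: 1 value at 0 and 6 at 87 total 522; raise one of the low values by 68 (still ≤ 86) to hit 590.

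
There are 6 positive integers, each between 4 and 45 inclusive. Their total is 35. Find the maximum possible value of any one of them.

Maximizing one value means minimizing the remaining 5.
The other 5 contribute at least 5 × 4 = 20, leaving at most 35 − 20 = 15.
Since 15 ≤ 45, this is achievable: one at 15 and 5 at 4.

15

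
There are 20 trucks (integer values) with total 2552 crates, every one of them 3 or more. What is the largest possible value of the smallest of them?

The 20 values sum to 2552, so their minimum is at most ⌊2552/20⌋ = 127.
Equality holds with 8 values of 127 and 12 values of 128.

127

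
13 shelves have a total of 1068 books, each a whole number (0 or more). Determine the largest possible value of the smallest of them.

The average is 1068/13 < 83, so some value is ≤ 82.
Taking 11 copies of 82 and 2 copies of 83 gives exactly 1068, so 82 is attained.

82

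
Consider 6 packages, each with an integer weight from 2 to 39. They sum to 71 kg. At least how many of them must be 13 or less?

Let j be the number exceeding 13. Then the total is ≥ 14·j + 2·(6 − j) = 12 + 12j.
So 12j ≤ 59 and j ≤ 4; hence at least 6 − 4 = 2 are ≤ 13.
Exactly 2 works: 2 values at 2 and 4 at 14 total 60; raise one of the low values by 11 (still ≤ 13) to hit 71.

2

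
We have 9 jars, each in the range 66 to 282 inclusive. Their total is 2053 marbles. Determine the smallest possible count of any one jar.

66

Minimizing one value means maximizing the remaining 8.
The other 8 can take up 8 × 282 = 2256 ≥ 2053 − 66, so one jar can sit at its floor of 66.
Achievable: one at 66 and the other 8 totalling 1987, which fits since 8 × 66 ≤ 1987 ≤ 8 × 282.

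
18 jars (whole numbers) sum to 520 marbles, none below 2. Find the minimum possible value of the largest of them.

29

The average is 520/18 > 28, so not all 18 can be 28 or less; the largest is ≥ 29.
Equality holds with 16 values of 29 and 2 values of 28.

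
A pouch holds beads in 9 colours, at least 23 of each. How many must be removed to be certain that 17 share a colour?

145

You could draw 16 of every colour without reaching 17 of any — 144 in all.
One more forces 17 of some colour, so 144 + 1 = 145.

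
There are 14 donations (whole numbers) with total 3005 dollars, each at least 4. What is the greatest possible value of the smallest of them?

214

The 14 values sum to 3005, so their minimum is at most ⌊3005/14⌋ = 214.
Equality holds with 5 values of 214 and 9 values of 215.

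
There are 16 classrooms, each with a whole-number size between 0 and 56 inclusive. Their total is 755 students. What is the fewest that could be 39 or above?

Each value short of 39 is at most 38, costing at least 56 − 38 = 18 against the maximum total of 896.
We can afford to lose at most 896 − 755 = 141, so at most ⌊141/18⌋ = 7 fall short, and at least 9 are ≥ 39.
Exactly 9 works: 9 values at 56 and 7 at 38 total 770; lower one of the high values by 15 (still ≥ 39) to hit 755.

9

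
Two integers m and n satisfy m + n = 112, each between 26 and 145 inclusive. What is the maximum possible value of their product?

mn = m(112 − m) is maximized when m is as near 112/2 as the bounds allow.
Taking m = 56 and n = 56 (both in [26, 145]) gives mn = 3136.

3136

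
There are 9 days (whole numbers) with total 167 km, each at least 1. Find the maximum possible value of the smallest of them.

The average is 167/9 < 19, so some value is ≤ 18.
Achievable: 4 of them at 18 and 5 at 19 total 167.

18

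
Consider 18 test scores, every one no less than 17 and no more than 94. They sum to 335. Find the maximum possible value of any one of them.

46

To make one score as large as possible, make the other 17 as small as possible.
The other 17 contribute at least 17 × 17 = 289, leaving at most 335 − 289 = 46.
Since 46 ≤ 94, this is achievable: one at 46 and 17 at 17.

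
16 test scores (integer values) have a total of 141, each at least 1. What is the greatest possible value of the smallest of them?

8

The 16 values sum to 141, so their minimum is at most ⌊141/16⌋ = 8.
Taking 3 copies of 8 and 13 copies of 9 gives exactly 141, so 8 is attained.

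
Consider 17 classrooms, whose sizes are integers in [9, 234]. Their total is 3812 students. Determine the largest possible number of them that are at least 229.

16

Suppose k of them are at least 229. Those contribute at least 229 each and the other 17 − k at least 9 each.
So the total is at least 229k + 9(17 − k) = 153 + 220k. This must be ≤ 3812, giving k ≤ 16.
k = 16 is achieved by 16 values at 229 and 1 at 9, total 3673; add 139 to one value (staying below 229) to reach 3812.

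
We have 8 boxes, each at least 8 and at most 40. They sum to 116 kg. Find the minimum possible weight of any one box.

To make one box as small as possible, make the other 7 as large as possible.
The other 7 can take up 7 × 40 = 280 ≥ 116 − 8, so one box can sit at its floor of 8.
Achievable: one at 8 and the other 7 totalling 108, which fits since 7 × 8 ≤ 108 ≤ 7 × 40.

8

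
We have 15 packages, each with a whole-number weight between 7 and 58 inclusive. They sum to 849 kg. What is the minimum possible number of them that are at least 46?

14

Suppose at most 15 − j of them reach 46; then j values are ≤ 45 and the rest ≤ 58.
The total is then ≤ 45·j + 58·(15 − j) = 870 − 13j. For this to be ≥ 849 we need j ≤ 1, so at least 15 − 1 = 14 must reach 46.
Exactly 14 works: 14 values at 58 and 1 at 45 total 857; lower one of the high values by 8 (still ≥ 46) to hit 849.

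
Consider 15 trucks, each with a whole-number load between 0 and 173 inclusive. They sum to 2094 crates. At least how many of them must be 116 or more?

7

If only k of them are at least 116, the other 15 − k are at most 115, so the total is at most k·173 + (15 − k)·115.
This must reach 2094, so k·173 + (15 − k)·115 ≥ 2094, giving k ≥ 7.
Exactly 7 works: 7 values at 173 and 8 at 115 total 2131; lower one of the high values by 37 (still ≥ 116) to hit 2094.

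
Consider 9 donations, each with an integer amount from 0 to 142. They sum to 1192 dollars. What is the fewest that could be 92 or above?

Suppose at most 9 − j of them reach 92; then j values are ≤ 91 and the rest ≤ 142.
The total is then ≤ 91·j + 142·(9 − j) = 1278 − 51j. For this to be ≥ 1192 we need j ≤ 1, so at least 9 − 1 = 8 must reach 92.
Exactly 8 works: 8 values at 142 and 1 at 91 total 1227; lower one of the high values by 35 (still ≥ 92) to hit 1192.

8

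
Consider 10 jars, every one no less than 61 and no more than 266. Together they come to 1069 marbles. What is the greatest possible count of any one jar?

Maximizing one value means minimizing the remaining 9.
The other 9 contribute at least 9 × 61 = 549, leaving at most 1069 − 549 = 520.
But each jar is capped at 266, so the maximum is 266.
Achievable: one at 266 and the other 9 totalling 803, which fits since 9 × 61 ≤ 803 ≤ 9 × 266.

266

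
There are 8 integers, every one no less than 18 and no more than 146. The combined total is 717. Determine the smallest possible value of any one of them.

18

To make one integer as small as possible, make the other 7 as large as possible.
The other 7 can take up 7 × 146 = 1022 ≥ 717 − 18, so one integer can sit at its floor of 18.
Achievable: one at 18 and the other 7 totalling 699, which fits since 7 × 18 ≤ 699 ≤ 7 × 146.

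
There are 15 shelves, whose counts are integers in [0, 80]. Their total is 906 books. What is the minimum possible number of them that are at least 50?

Each value short of 50 is at most 49, costing at least 80 − 49 = 31 against the maximum total of 1200.
We can afford to lose at most 1200 − 906 = 294, so at most ⌊294/31⌋ = 9 fall short, and at least 6 are ≥ 50.
Exactly 6 works: 6 values at 80 and 9 at 49 total 921; lower one of the high values by 15 (still ≥ 50) to hit 906.

6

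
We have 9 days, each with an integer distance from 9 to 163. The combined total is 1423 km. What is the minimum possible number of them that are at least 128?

Suppose at most 9 − j of them reach 128; then j values are ≤ 127 and the rest ≤ 163.
The total is then ≤ 127·j + 163·(9 − j) = 1467 − 36j. For this to be ≥ 1423 we need j ≤ 1, so at least 9 − 1 = 8 must reach 128.
Exactly 8 works: 8 values at 163 and 1 at 127 total 1431; lower one of the high values by 8 (still ≥ 128) to hit 1423.

8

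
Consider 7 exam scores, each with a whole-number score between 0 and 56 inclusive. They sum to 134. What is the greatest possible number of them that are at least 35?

Suppose k of them are at least 35. Those contribute at least 35 each and the other 7 − k at least 0 each.
So the total is at least 35k + 0(7 − k) = 0 + 35k. This must be ≤ 134, giving k ≤ 3.
k = 3 is achieved by 3 values at 35 and 4 at 0, total 105; add 29 to one value (staying below 35) to reach 134.

3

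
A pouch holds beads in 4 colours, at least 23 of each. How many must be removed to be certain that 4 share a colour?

13

You could draw 3 of every colour without reaching 4 of any — 12 in all.
One more forces 4 of some colour, so 12 + 1 = 13.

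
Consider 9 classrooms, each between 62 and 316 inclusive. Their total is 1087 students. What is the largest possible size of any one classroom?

316

Maximizing one value means minimizing the remaining 8.
The other 8 contribute at least 8 × 62 = 496, leaving at most 1087 − 496 = 591.
But each classroom is capped at 316, so the maximum is 316.
Achievable: one at 316 and the other 8 totalling 771, which fits since 8 × 62 ≤ 771 ≤ 8 × 316.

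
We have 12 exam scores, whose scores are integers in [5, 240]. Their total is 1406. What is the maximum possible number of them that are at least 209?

6

With k values at 209 or above and the rest at least 5, the sum is at least 60 + 204k.
Since the sum is 1406, we need 204k ≤ 1346, i.e. k ≤ 6.
k = 6 is achieved by 6 values at 209 and 6 at 5, total 1284; add 122 to one value (staying below 209) to reach 1406.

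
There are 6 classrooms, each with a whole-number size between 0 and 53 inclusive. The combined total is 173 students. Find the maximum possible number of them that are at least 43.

4

Suppose k of them are at least 43. Those contribute at least 43 each and the other 6 − k at least 0 each.
So the total is at least 43k + 0(6 − k) = 0 + 43k. This must be ≤ 173, giving k ≤ 4.
k = 4 is achieved by 4 values at 43 and 2 at 0, total 172; add 1 to one value (staying below 43) to reach 173.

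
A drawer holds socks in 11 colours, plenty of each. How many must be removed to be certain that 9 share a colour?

89

You could draw 8 of every colour without reaching 9 of any — 88 in all.
One more forces 9 of some colour, so 88 + 1 = 89.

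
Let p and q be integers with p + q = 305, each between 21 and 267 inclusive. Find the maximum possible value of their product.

With p + q fixed, pq peaks when the two are closest together.
Taking p = 152 and q = 153 (both in [21, 267]) gives pq = 23256.

23256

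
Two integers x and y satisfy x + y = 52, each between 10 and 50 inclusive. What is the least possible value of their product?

xy = x(52 − x) is concave in x, so over [10, 42] it is minimized at an endpoint.
The extreme feasible split is x = 10, y = 42, giving xy = 420.

420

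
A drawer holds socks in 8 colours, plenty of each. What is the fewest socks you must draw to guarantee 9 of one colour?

You could draw 8 of every colour without reaching 9 of any — 64 in all.
One more forces 9 of some colour, so 64 + 1 = 65.

65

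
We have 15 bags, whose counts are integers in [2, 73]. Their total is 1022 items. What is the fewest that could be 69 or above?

1

Suppose at most 15 − j of them reach 69; then j values are ≤ 68 and the rest ≤ 73.
The total is then ≤ 68·j + 73·(15 − j) = 1095 − 5j. For this to be ≥ 1022 we need j ≤ 14, so at least 15 − 14 = 1 must reach 69.
Exactly 1 works: 1 value at 73 and 14 at 68 total 1025; lower one of the high values by 3 (still ≥ 69) to hit 1022.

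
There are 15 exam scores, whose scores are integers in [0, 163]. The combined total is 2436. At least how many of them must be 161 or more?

Suppose at most 15 − j of them reach 161; then j values are ≤ 160 and the rest ≤ 163.
The total is then ≤ 160·j + 163·(15 − j) = 2445 − 3j. For this to be ≥ 2436 we need j ≤ 3, so at least 15 − 3 = 12 must reach 161.
Exactly 12 works: 12 values at 163 and 3 at 160 total 2436.

12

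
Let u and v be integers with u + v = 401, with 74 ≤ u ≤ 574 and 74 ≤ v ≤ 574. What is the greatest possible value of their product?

With u + v fixed, uv peaks when the two are closest together.
Taking u = 200 and v = 201 (both in [74, 574]) gives uv = 40200.

40200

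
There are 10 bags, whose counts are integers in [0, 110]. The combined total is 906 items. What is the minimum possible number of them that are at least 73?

5

Each value short of 73 is at most 72, costing at least 110 − 72 = 38 against the maximum total of 1100.
We can afford to lose at most 1100 − 906 = 194, so at most ⌊194/38⌋ = 5 fall short, and at least 5 are ≥ 73.
Exactly 5 works: 5 values at 110 and 5 at 72 total 910; lower one of the high values by 4 (still ≥ 73) to hit 906.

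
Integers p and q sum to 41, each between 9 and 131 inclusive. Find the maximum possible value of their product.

With p + q fixed, pq peaks when the two are closest together.
Taking p = 20 and q = 21 (both in [9, 131]) gives pq = 420.

420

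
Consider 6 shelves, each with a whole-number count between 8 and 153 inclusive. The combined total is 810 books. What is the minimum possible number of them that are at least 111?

4

Suppose at most 6 − j of them reach 111; then j values are ≤ 110 and the rest ≤ 153.
The total is then ≤ 110·j + 153·(6 − j) = 918 − 43j. For this to be ≥ 810 we need j ≤ 2, so at least 6 − 2 = 4 must reach 111.
Exactly 4 works: 4 values at 153 and 2 at 110 total 832; lower one of the high values by 22 (still ≥ 111) to hit 810.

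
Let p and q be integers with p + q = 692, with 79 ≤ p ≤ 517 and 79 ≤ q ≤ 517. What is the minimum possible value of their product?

90475

pq = p(692 − p) is concave in p, so over [175, 517] it is minimized at an endpoint.
The extreme feasible split is p = 175, q = 517, giving pq = 90475.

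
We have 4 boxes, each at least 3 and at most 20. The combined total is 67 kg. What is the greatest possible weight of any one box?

20

To make one box as large as possible, make the other 3 as small as possible.
The other 3 contribute at least 3 × 3 = 9, leaving at most 67 − 9 = 58.
But each box is capped at 20, so the maximum is 20.
Achievable: one at 20 and the other 3 totalling 47, which fits since 3 × 3 ≤ 47 ≤ 3 × 20.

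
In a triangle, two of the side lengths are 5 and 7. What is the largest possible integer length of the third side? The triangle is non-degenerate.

The third side must be less than 5 + 7 = 12.
The largest integer below 12 is 11.

11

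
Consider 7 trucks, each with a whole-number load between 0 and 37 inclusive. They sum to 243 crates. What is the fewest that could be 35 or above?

Each value short of 35 is at most 34, costing at least 37 − 34 = 3 against the maximum total of 259.
We can afford to lose at most 259 − 243 = 16, so at most ⌊16/3⌋ = 5 fall short, and at least 2 are ≥ 35.
Exactly 2 works: 2 values at 37 and 5 at 34 total 244; lower one of the high values by 1 (still ≥ 35) to hit 243.

2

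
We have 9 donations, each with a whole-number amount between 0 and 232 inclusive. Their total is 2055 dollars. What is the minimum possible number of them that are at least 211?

8

If only k of them are at least 211, the other 9 − k are at most 210, so the total is at most k·232 + (9 − k)·210.
This must reach 2055, so k·232 + (9 − k)·210 ≥ 2055, giving k ≥ 8.
Exactly 8 works: 8 values at 232 and 1 at 210 total 2066; lower one of the high values by 11 (still ≥ 211) to hit 2055.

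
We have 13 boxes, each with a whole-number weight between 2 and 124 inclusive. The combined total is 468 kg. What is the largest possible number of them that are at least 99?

With k values at 99 or above and the rest at least 2, the sum is at least 26 + 97k.
Since the sum is 468, we need 97k ≤ 442, i.e. k ≤ 4.
k = 4 is achieved by 4 values at 99 and 9 at 2, total 414; add 54 to one value (staying below 99) to reach 468.

4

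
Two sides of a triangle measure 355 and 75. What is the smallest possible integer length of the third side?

The third side must exceed |355 − 75| = 280.
The smallest integer above 280 is 281.

281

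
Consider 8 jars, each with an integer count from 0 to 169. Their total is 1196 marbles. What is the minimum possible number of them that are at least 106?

Suppose at most 8 − j of them reach 106; then j values are ≤ 105 and the rest ≤ 169.
The total is then ≤ 105·j + 169·(8 − j) = 1352 − 64j. For this to be ≥ 1196 we need j ≤ 2, so at least 8 − 2 = 6 must reach 106.
Exactly 6 works: 6 values at 169 and 2 at 105 total 1224; lower one of the high values by 28 (still ≥ 106) to hit 1196.

6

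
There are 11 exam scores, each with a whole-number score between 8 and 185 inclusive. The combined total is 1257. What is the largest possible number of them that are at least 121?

With k values at 121 or above and the rest at least 8, the sum is at least 88 + 113k.
Since the sum is 1257, we need 113k ≤ 1169, i.e. k ≤ 10.
k = 10 is achieved by 10 values at 121 and 1 at 8, total 1218; add 39 to one value (staying below 121) to reach 1257.

10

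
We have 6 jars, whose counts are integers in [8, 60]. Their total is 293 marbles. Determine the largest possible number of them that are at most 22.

1

Each value at 22 or below falls at least 60 − 22 = 38 short of the ceiling 60.
The ceiling total is 6 × 60 = 360, and we need 293, so at most ⌊(360 − 293)/38⌋ = 1 can be that low.
k = 1 is achieved by 1 value at 22 and 5 at 60, total 322; lower one of the 60's by 29 (still > 22) to reach 293.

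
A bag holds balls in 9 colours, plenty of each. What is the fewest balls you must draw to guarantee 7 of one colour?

In the worst case you draw 6 of each of the 9 colours: 9 × 6 = 54.
One more forces 7 of some colour, so 54 + 1 = 55.

55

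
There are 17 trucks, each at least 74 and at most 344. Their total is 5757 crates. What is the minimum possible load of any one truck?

253

Minimizing one value means maximizing the remaining 16.
The other 16 contribute at most 16 × 344 = 5504, leaving at least 5757 − 5504 = 253.
Since 253 ≥ 74, this is achievable: one at 253 and 16 at 344.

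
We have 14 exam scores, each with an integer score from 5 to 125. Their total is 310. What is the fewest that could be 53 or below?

If only k of them are at most 53, the other 14 − k are at least 54, so the total is at least (14 − k)·54 + k·5.
This is ≤ 310, so (14 − k)·54 + 5k ≤ 310, which gives k ≥ 10.
Exactly 10 works: 10 values at 5 and 4 at 54 total 266; raise one of the low values by 44 (still ≤ 53) to hit 310.

10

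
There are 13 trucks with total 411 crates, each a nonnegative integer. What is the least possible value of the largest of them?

The average is 411/13 > 31, so not all 13 can be 31 or less; the largest is ≥ 32.
Achievable: 8 of them at 32 and 5 at 31 total 411.

32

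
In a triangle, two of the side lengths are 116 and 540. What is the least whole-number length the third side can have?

425

The third side must exceed |116 − 540| = 424.
The smallest integer above 424 is 425.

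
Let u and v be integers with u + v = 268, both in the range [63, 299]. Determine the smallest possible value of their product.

12915

uv = u(268 − u) is concave in u, so over [63, 205] it is minimized at an endpoint.
The extreme feasible split is u = 63, v = 205, giving uv = 12915.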